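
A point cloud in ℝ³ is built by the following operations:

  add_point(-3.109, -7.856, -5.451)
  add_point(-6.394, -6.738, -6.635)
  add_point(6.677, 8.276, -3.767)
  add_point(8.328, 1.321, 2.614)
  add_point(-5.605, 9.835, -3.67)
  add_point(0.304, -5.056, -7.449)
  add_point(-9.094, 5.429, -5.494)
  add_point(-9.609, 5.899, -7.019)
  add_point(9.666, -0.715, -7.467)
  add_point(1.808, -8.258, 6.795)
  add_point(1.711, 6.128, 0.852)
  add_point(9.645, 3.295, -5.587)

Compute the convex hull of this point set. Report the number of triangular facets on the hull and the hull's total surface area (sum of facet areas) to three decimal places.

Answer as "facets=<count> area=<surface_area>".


facets=20 area=834.871

Points on the hull: [0, 1, 2, 3, 4, 5, 6, 7, 8, 9, 10, 11] (12 of 12).

Area of each hull facet:
  f1: (p2, p8, p7) → 84.9810
  f2: (p2, p4, p7) → 34.3760
  f3: (p6, p4, p7) → 4.7927
  f4: (p6, p4, p9) → 63.1712
  f5: (p6, p1, p7) → 10.1436
  f6: (p6, p1, p9) → 98.1172
  f7: (p0, p9, p8) → 95.9169
  f8: (p0, p1, p9) → 18.5464
  f9: (p11, p2, p8) → 6.5983
  f10: (p10, p4, p9) → 60.6321
  f11: (p10, p2, p4) → 33.1031
  f12: (p5, p0, p8) → 11.7458
  f13: (p5, p0, p1) → 8.4110
  f14: (p5, p8, p7) → 72.8292
  f15: (p5, p1, p7) → 45.3567
  f16: (p3, p10, p9) → 51.2747
  f17: (p3, p10, p2) → 28.8760
  f18: (p3, p11, p2) → 25.5481
  f19: (p3, p9, p8) → 61.9240
  f20: (p3, p11, p8) → 18.5269
Σ area = 834.871

Euler characteristic 12−30+20 = 2 ✓


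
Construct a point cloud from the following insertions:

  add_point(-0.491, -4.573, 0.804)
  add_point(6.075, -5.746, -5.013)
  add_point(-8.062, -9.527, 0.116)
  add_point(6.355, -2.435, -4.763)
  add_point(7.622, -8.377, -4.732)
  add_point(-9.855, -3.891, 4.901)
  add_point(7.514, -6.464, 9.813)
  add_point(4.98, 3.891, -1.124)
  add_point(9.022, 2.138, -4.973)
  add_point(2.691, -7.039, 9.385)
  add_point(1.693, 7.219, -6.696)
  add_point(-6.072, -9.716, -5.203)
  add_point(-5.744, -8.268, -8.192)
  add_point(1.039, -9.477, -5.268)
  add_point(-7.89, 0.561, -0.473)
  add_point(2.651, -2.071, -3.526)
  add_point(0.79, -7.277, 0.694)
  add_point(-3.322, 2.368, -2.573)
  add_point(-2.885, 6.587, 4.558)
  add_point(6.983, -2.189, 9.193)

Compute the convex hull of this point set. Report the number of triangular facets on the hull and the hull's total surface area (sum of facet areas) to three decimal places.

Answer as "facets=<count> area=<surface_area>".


facets=24 area=1039.018

Points on the hull: [2, 4, 5, 6, 7, 8, 9, 10, 11, 12, 13, 14, 18, 19] (14 of 20).

Facet areas (half cross-product norm):
  f1: (p2, p12, p5) → 27.5779
  f2: (p4, p6, p8) → 77.3954
  f3: (p4, p12, p8) → 72.7705
  f4: (p19, p6, p8) → 29.7836
  f5: (p10, p12, p8) → 77.5694
  f6: (p9, p2, p5) → 51.2206
  f7: (p9, p19, p6) → 10.6091
  f8: (p9, p18, p5) → 82.0100
  f9: (p9, p19, p18) → 45.3374
  f10: (p11, p2, p12) → 4.8650
  f11: (p7, p19, p8) → 33.9351
  f12: (p7, p19, p18) → 59.6847
  f13: (p7, p10, p8) → 21.2488
  f14: (p7, p10, p18) → 36.5972
  f15: (p14, p12, p5) → 43.0993
  f16: (p14, p10, p12) → 78.6801
  f17: (p14, p18, p5) → 33.4030
  f18: (p14, p10, p18) → 54.6230
  f19: (p13, p11, p2) → 18.8799
  f20: (p13, p4, p6) → 48.9002
  f21: (p13, p4, p12) → 11.1409
  f22: (p13, p11, p12) → 11.7862
  f23: (p13, p9, p6) → 35.5891
  f24: (p13, p9, p2) → 72.3121
Σ area = 1039.018

Check V−E+F: 14 − 36 + 24 = 2.


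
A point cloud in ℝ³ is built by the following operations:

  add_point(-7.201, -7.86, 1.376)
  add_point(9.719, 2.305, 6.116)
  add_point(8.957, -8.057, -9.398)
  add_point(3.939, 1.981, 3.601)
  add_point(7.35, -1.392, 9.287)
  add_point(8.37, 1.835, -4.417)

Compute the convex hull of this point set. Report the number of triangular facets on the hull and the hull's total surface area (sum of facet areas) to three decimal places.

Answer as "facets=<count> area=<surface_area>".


6 of the 6 inputs are extreme points: [0, 1, 2, 3, 4, 5].

Area of each hull facet:
  f1: (p4, p2, p0) → 155.8584
  f2: (p4, p2, p1) → 50.3608
  f3: (p5, p2, p0) → 102.6646
  f4: (p5, p2, p1) → 51.7824
  f5: (p3, p5, p0) → 67.1888
  f6: (p3, p5, p1) → 28.7882
  f7: (p3, p4, p0) → 55.2199
  f8: (p3, p4, p1) → 16.7395
Σ area = 528.603

Euler: V−E+F = 6−12+8 = 2.

facets=8 area=528.603


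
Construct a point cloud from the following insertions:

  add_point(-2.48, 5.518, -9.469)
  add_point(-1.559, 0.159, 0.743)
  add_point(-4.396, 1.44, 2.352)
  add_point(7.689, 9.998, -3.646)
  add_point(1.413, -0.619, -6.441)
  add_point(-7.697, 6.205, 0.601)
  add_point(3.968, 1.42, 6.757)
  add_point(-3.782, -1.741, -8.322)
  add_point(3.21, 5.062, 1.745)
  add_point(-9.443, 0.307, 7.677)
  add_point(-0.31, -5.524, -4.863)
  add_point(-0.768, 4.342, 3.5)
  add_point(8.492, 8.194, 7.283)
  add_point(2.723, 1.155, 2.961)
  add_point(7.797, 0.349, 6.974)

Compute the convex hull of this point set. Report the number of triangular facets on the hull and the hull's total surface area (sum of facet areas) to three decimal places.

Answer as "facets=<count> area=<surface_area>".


facets=14 area=825.742

Extreme-point indices: [0, 3, 4, 5, 7, 9, 10, 12, 14] — 9 of 15 on the boundary.

Facet areas (half cross-product norm):
  f1: (p14, p12, p9) → 67.7282
  f2: (p14, p10, p9) → 116.4123
  f3: (p5, p12, p9) → 82.5499
  f4: (p7, p10, p9) → 51.0392
  f5: (p7, p5, p9) → 57.7981
  f6: (p7, p5, p0) → 41.8708
  f7: (p4, p14, p10) → 40.3528
  f8: (p4, p7, p10) → 14.1977
  f9: (p4, p7, p0) → 20.0497
  f10: (p3, p5, p12) → 88.7762
  f11: (p3, p5, p0) → 71.1382
  f12: (p3, p4, p0) → 47.0963
  f13: (p3, p14, p12) → 43.4682
  f14: (p3, p4, p14) → 83.2641
Σ area = 825.742

Euler: V−E+F = 9−21+14 = 2.


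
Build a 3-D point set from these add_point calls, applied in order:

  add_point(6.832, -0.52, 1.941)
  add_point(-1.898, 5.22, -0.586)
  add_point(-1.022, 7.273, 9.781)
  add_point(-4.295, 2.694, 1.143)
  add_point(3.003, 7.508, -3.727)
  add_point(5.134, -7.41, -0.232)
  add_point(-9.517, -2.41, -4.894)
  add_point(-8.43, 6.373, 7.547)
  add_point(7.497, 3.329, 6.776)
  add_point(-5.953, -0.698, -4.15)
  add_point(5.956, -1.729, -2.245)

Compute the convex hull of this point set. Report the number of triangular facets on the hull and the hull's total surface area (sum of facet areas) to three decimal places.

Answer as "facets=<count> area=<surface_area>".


facets=12 area=680.109

8 of the 11 inputs are extreme points: [0, 2, 4, 5, 6, 7, 8, 10].

Triangle areas on the boundary:
  f1: (p7, p5, p6) → 122.5038
  f2: (p7, p4, p6) → 107.8260
  f3: (p10, p5, p6) → 47.4574
  f4: (p10, p4, p6) → 73.9655
  f5: (p10, p4, p8) → 49.2263
  f6: (p2, p5, p8) → 60.5096
  f7: (p2, p7, p5) → 73.0833
  f8: (p2, p4, p8) → 58.8183
  f9: (p2, p7, p4) → 54.9051
  f10: (p0, p5, p8) → 12.9619
  f11: (p0, p10, p8) → 5.3409
  f12: (p0, p10, p5) → 13.5106
Σ area = 680.109

Euler characteristic 8−18+12 = 2 ✓


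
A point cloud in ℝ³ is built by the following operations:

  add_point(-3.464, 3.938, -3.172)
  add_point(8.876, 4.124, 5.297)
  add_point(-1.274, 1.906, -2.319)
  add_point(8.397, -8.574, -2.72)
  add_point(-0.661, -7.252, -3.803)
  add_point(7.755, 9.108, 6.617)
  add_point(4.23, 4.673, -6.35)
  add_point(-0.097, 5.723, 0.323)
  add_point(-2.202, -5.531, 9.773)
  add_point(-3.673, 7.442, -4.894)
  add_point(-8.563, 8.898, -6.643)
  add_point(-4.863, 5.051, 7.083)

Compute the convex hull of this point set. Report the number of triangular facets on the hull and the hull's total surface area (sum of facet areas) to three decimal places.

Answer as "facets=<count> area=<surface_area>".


facets=12 area=931.560

Points on the hull: [1, 3, 4, 5, 6, 8, 10, 11] (8 of 12).

Per-facet area ½‖(b−a)×(c−a)‖:
  f1: (p8, p3, p1) → 105.8317
  f2: (p11, p8, p10) → 70.2500
  f3: (p6, p3, p1) → 83.2288
  f4: (p4, p8, p10) → 125.3323
  f5: (p4, p8, p3) → 63.4652
  f6: (p4, p6, p10) → 88.3395
  f7: (p4, p6, p3) → 59.1653
  f8: (p5, p6, p10) → 94.1452
  f9: (p5, p6, p1) → 32.9036
  f10: (p5, p11, p10) → 96.8763
  f11: (p5, p8, p1) → 37.6886
  f12: (p5, p11, p8) → 74.3331
Σ area = 931.560

Check V−E+F: 8 − 18 + 12 = 2.


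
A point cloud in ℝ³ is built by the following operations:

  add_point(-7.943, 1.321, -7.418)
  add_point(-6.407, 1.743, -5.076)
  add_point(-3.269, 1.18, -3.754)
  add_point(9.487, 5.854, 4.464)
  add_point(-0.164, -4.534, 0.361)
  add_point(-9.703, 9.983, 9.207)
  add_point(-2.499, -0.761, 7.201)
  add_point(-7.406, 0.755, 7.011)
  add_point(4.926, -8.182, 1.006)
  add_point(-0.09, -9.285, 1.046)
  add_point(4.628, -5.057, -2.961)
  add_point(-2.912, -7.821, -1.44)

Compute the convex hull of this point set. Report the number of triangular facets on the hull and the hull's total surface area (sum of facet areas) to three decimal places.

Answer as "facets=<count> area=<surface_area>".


facets=14 area=804.707

Hull vertices (9/12): indices [0, 3, 5, 6, 7, 8, 9, 10, 11].

Facet areas (half cross-product norm):
  f1: (p0, p3, p5) → 175.0376
  f2: (p10, p0, p3) → 103.2320
  f3: (p6, p3, p5) → 90.7858
  f4: (p11, p10, p9) → 15.0595
  f5: (p11, p10, p0) → 49.1141
  f6: (p7, p6, p5) → 21.7873
  f7: (p7, p6, p9) → 25.0864
  f8: (p7, p11, p9) → 25.8465
  f9: (p7, p0, p5) → 69.3777
  f10: (p7, p11, p0) → 73.0362
  f11: (p8, p6, p3) → 80.1981
  f12: (p8, p6, p9) → 27.6607
  f13: (p8, p10, p3) → 35.5372
  f14: (p8, p10, p9) → 12.9481
Σ area = 804.707

Check V−E+F: 9 − 21 + 14 = 2.


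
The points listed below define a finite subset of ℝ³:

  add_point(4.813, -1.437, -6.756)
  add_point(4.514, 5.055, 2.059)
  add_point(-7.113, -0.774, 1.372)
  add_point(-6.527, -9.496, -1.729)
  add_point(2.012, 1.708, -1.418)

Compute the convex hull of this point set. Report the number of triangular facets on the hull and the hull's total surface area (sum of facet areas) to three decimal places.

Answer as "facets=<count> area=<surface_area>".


5 of the 5 inputs are extreme points: [0, 1, 2, 3, 4].

Facet areas (half cross-product norm):
  f1: (p3, p0, p2) → 64.2568
  f2: (p1, p3, p2) → 55.8207
  f3: (p1, p3, p0) → 80.9678
  f4: (p4, p0, p2) → 29.2760
  f5: (p4, p1, p2) → 24.5621
  f6: (p4, p1, p0) → 14.8219
Σ area = 269.705

Euler characteristic 5−9+6 = 2 ✓

facets=6 area=269.705


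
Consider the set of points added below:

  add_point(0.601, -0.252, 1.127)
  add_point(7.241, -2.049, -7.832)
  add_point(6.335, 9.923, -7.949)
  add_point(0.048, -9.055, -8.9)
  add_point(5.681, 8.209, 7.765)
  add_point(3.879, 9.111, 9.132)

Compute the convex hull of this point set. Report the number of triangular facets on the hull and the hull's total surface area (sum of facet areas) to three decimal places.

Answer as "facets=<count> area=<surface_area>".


Hull vertices (6/6): indices [0, 1, 2, 3, 4, 5].

Per-facet area ½‖(b−a)×(c−a)‖:
  f1: (p2, p1, p3) → 46.7289
  f2: (p0, p2, p3) → 98.7606
  f3: (p0, p2, p5) → 91.9720
  f4: (p4, p1, p3) → 86.3220
  f5: (p4, p0, p3) → 33.6694
  f6: (p4, p0, p5) → 13.9798
  f7: (p4, p2, p1) → 94.3526
  f8: (p4, p2, p5) → 16.1117
Σ area = 481.897

Euler characteristic 6−12+8 = 2 ✓

facets=8 area=481.897


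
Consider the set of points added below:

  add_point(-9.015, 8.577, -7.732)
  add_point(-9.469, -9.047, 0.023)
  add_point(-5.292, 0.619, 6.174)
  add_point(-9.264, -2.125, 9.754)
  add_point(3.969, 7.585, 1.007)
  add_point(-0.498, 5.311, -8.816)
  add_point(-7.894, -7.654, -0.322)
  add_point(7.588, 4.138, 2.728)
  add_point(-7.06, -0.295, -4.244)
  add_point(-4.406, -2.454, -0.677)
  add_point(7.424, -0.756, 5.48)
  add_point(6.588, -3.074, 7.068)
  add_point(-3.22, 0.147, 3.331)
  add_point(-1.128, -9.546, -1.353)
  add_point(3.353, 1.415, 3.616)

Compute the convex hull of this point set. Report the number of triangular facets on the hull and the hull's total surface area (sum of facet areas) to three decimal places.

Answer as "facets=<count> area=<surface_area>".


facets=14 area=910.421

Extreme-point indices: [0, 1, 3, 4, 5, 7, 10, 11, 13] — 9 of 15 on the boundary.

Area of each hull facet:
  f1: (p3, p0, p1) → 112.6299
  f2: (p11, p3, p7) → 67.4732
  f3: (p5, p0, p1) → 85.5137
  f4: (p4, p3, p7) → 49.1541
  f5: (p4, p3, p0) → 139.3911
  f6: (p4, p5, p7) → 26.2743
  f7: (p4, p5, p0) → 49.6571
  f8: (p13, p5, p1) → 70.3323
  f9: (p13, p3, p1) → 50.0024
  f10: (p13, p11, p3) → 94.8052
  f11: (p13, p5, p7) → 106.8547
  f12: (p10, p11, p7) → 2.2291
  f13: (p10, p13, p7) → 37.2905
  f14: (p10, p13, p11) → 18.8131
Σ area = 910.421

Euler characteristic 9−21+14 = 2 ✓


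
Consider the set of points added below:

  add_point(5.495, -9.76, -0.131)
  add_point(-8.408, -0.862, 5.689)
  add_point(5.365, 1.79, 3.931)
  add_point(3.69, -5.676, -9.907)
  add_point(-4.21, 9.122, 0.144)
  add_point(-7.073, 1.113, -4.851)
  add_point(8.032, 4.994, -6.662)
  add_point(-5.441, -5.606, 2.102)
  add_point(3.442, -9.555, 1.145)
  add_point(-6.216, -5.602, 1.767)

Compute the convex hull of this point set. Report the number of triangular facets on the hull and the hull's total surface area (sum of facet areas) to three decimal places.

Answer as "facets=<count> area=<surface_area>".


10 of the 10 inputs are extreme points: [0, 1, 2, 3, 4, 5, 6, 7, 8, 9].

Triangle areas on the boundary:
  f1: (p3, p0, p6) → 64.2810
  f2: (p5, p3, p6) → 79.1864
  f3: (p2, p0, p6) → 69.6195
  f4: (p9, p5, p1) → 30.6707
  f5: (p9, p5, p3) → 63.9300
  f6: (p4, p2, p1) → 72.0051
  f7: (p4, p2, p6) → 69.3840
  f8: (p4, p5, p1) → 50.6744
  f9: (p4, p5, p6) → 70.2151
  f10: (p8, p2, p1) → 79.5898
  f11: (p8, p2, p0) → 14.3279
  f12: (p8, p3, p0) → 12.4183
  f13: (p8, p9, p3) → 61.1633
  f14: (p7, p9, p1) → 2.7497
  f15: (p7, p8, p1) → 21.5677
  f16: (p7, p8, p9) → 2.4865
Σ area = 764.269

Euler: V−E+F = 10−24+16 = 2.

facets=16 area=764.269


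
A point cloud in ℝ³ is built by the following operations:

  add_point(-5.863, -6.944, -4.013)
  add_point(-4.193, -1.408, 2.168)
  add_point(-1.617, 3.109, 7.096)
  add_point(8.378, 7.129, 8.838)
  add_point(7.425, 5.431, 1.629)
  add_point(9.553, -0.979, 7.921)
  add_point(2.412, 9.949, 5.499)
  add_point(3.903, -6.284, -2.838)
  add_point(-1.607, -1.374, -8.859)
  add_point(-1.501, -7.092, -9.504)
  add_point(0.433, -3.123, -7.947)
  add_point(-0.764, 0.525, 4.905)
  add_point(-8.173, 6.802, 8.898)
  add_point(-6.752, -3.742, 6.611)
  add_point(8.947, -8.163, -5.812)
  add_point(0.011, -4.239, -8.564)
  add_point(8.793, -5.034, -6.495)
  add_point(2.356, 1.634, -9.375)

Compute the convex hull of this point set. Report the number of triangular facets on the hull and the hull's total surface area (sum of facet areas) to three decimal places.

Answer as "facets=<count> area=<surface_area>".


facets=20 area=1058.342

12 of the 18 inputs are extreme points: [0, 3, 4, 5, 6, 8, 9, 12, 13, 14, 16, 17].

Triangle areas on the boundary:
  f1: (p13, p5, p12) → 90.1538
  f2: (p3, p5, p12) → 67.7136
  f3: (p3, p6, p12) → 36.9425
  f4: (p17, p6, p12) → 97.7227
  f5: (p8, p17, p12) → 51.3030
  f6: (p8, p17, p9) → 11.8134
  f7: (p4, p3, p6) → 24.6293
  f8: (p4, p17, p6) → 46.3066
  f9: (p0, p13, p12) → 52.8093
  f10: (p0, p8, p12) → 80.9289
  f11: (p0, p8, p9) → 20.0382
  f12: (p14, p0, p9) → 36.9106
  f13: (p14, p0, p13) → 81.3242
  f14: (p14, p13, p5) → 126.4210
  f15: (p16, p17, p9) → 43.2631
  f16: (p16, p14, p9) → 17.4515
  f17: (p16, p4, p17) → 58.4434
  f18: (p16, p4, p3) → 32.6402
  f19: (p16, p3, p5) → 57.5262
  f20: (p16, p14, p5) → 24.0007
Σ area = 1058.342

Check V−E+F: 12 − 30 + 20 = 2.


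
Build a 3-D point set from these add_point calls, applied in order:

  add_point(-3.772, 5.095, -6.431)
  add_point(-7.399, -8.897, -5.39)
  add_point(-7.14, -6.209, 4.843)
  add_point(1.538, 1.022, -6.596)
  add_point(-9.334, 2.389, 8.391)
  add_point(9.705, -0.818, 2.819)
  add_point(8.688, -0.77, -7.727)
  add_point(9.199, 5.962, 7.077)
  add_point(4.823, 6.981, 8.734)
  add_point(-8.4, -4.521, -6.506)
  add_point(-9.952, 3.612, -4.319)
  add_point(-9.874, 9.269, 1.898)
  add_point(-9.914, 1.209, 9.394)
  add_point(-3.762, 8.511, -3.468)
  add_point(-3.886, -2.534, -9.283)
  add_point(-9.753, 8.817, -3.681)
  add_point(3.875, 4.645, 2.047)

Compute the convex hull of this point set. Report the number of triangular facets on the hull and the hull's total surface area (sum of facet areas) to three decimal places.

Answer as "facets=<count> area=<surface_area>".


facets=24 area=1139.138

14 of the 17 inputs are extreme points: [0, 1, 2, 5, 6, 7, 8, 9, 10, 11, 12, 13, 14, 15].

Triangle areas on the boundary:
  f1: (p6, p1, p5) → 96.1803
  f2: (p2, p1, p5) → 94.1979
  f3: (p2, p12, p1) → 35.4139
  f4: (p2, p8, p12) → 72.3444
  f5: (p14, p6, p1) → 46.6114
  f6: (p7, p2, p5) → 70.7429
  f7: (p7, p2, p8) → 40.5134
  f8: (p7, p6, p5) → 36.3402
  f9: (p7, p13, p6) → 116.6621
  f10: (p7, p13, p8) → 34.6444
  f11: (p9, p14, p10) → 24.1865
  f12: (p9, p14, p1) → 12.5751
  f13: (p9, p12, p10) → 59.3854
  f14: (p9, p12, p1) → 38.9957
  f15: (p15, p14, p10) → 19.8718
  f16: (p0, p14, p6) → 51.1946
  f17: (p0, p15, p14) → 25.1500
  f18: (p0, p13, p6) → 28.9324
  f19: (p0, p15, p13) → 13.5707
  f20: (p11, p12, p10) → 46.2593
  f21: (p11, p15, p10) → 14.3919
  f22: (p11, p8, p12) → 83.2037
  f23: (p11, p13, p8) → 60.9678
  f24: (p11, p15, p13) → 16.8022
Σ area = 1139.138

Euler characteristic 14−36+24 = 2 ✓


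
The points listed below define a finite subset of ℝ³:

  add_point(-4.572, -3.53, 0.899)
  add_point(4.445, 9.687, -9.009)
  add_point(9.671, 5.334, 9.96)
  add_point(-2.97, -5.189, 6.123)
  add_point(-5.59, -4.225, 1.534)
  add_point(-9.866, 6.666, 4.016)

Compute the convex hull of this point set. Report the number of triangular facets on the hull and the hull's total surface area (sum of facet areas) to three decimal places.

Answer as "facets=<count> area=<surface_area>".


facets=8 area=651.775

6 of the 6 inputs are extreme points: [0, 1, 2, 3, 4, 5].

Triangle areas on the boundary:
  f1: (p3, p2, p5) → 116.2444
  f2: (p1, p2, p5) → 174.1987
  f3: (p1, p3, p2) → 163.6911
  f4: (p4, p3, p5) → 31.7067
  f5: (p4, p1, p5) → 113.1368
  f6: (p0, p1, p3) → 44.8313
  f7: (p0, p4, p3) → 3.6956
  f8: (p0, p4, p1) → 4.2706
Σ area = 651.775

Check V−E+F: 6 − 12 + 8 = 2.


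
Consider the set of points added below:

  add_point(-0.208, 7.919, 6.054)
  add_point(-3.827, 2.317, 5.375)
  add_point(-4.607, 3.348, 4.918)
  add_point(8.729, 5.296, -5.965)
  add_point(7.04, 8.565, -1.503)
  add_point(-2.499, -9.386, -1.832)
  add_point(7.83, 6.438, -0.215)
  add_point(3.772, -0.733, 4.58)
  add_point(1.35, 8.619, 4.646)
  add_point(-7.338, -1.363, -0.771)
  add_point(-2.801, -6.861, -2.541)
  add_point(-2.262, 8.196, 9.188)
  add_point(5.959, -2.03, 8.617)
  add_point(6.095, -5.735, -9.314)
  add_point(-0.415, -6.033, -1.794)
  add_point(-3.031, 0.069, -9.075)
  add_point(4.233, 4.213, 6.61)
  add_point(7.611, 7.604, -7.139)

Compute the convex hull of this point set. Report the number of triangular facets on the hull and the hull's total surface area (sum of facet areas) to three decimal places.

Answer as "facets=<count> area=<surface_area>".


facets=24 area=885.232

Points on the hull: [1, 2, 3, 4, 5, 6, 8, 9, 11, 12, 13, 15, 16, 17] (14 of 18).

Per-facet area ½‖(b−a)×(c−a)‖:
  f1: (p15, p5, p9) → 43.6825
  f2: (p15, p11, p9) → 65.4794
  f3: (p1, p5, p9) → 36.3847
  f4: (p1, p12, p5) → 74.5411
  f5: (p1, p12, p11) → 40.1505
  f6: (p6, p12, p3) → 29.8234
  f7: (p13, p15, p5) → 57.5984
  f8: (p13, p12, p3) → 95.8771
  f9: (p13, p12, p5) → 91.0541
  f10: (p17, p13, p3) → 13.8481
  f11: (p17, p13, p15) → 66.2113
  f12: (p2, p11, p9) → 3.9794
  f13: (p2, p1, p9) → 5.3988
  f14: (p2, p1, p11) → 4.6725
  f15: (p16, p12, p11) → 22.4716
  f16: (p16, p6, p12) → 25.0367
  f17: (p8, p15, p11) → 43.7601
  f18: (p8, p17, p15) → 86.3399
  f19: (p4, p6, p3) → 7.4370
  f20: (p4, p17, p3) → 7.8818
  f21: (p4, p8, p17) → 14.8031
  f22: (p4, p16, p6) → 9.0106
  f23: (p4, p16, p11) → 37.1402
  f24: (p4, p8, p11) → 2.6493
Σ area = 885.232

Euler: V−E+F = 14−36+24 = 2.


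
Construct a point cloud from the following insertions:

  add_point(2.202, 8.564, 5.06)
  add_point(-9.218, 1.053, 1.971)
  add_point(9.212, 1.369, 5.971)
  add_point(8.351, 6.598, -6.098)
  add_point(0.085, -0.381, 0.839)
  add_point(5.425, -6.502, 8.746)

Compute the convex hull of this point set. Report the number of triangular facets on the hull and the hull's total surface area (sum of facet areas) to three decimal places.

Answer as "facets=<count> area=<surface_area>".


Extreme-point indices: [0, 1, 2, 3, 4, 5] — 6 of 6 on the boundary.

Facet areas (half cross-product norm):
  f1: (p3, p5, p2) → 48.7271
  f2: (p0, p5, p1) → 106.1376
  f3: (p0, p5, p2) → 43.2488
  f4: (p0, p3, p1) → 89.7108
  f5: (p0, p3, p2) → 60.6001
  f6: (p4, p5, p1) → 47.6958
  f7: (p4, p3, p1) → 48.1097
  f8: (p4, p3, p5) → 67.7648
Σ area = 511.995

Check V−E+F: 6 − 12 + 8 = 2.

facets=8 area=511.995


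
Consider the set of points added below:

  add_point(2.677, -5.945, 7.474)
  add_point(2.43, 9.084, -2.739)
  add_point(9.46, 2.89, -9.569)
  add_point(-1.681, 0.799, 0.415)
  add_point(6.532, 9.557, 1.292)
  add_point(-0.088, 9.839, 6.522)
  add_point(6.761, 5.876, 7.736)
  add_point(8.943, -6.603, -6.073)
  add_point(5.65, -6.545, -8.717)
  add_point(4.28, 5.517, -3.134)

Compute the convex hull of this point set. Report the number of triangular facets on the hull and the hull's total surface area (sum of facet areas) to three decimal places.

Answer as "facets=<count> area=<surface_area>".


facets=14 area=711.677

Points on the hull: [0, 1, 2, 3, 4, 5, 6, 7, 8] (9 of 10).

Area of each hull facet:
  f1: (p6, p7, p2) → 88.4077
  f2: (p0, p6, p7) → 93.1751
  f3: (p8, p7, p2) → 21.0048
  f4: (p8, p0, p3) → 73.4006
  f5: (p8, p0, p7) → 30.6281
  f6: (p1, p8, p3) → 67.5308
  f7: (p1, p8, p2) → 57.7686
  f8: (p5, p1, p3) → 43.9896
  f9: (p5, p0, p3) → 58.6834
  f10: (p5, p0, p6) → 49.2046
  f11: (p4, p6, p2) → 43.0724
  f12: (p4, p1, p2) → 33.4438
  f13: (p4, p5, p6) → 27.1937
  f14: (p4, p5, p1) → 24.1739
Σ area = 711.677

Check V−E+F: 9 − 21 + 14 = 2.


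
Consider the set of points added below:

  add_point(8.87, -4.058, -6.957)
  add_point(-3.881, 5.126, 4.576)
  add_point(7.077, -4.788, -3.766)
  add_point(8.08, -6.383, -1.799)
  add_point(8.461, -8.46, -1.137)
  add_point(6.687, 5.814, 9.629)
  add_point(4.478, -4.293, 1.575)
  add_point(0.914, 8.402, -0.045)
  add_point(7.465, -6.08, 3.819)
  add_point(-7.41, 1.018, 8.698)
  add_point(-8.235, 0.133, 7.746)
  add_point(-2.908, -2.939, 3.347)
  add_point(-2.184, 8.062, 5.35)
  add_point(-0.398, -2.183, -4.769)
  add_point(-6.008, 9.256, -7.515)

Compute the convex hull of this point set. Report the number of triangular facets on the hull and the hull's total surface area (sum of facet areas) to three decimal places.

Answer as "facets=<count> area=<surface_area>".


facets=18 area=869.084

11 of the 15 inputs are extreme points: [0, 4, 5, 7, 8, 9, 10, 11, 12, 13, 14].

Triangle areas on the boundary:
  f1: (p13, p14, p10) → 95.7159
  f2: (p13, p14, p0) → 53.5109
  f3: (p11, p13, p10) → 22.2072
  f4: (p4, p13, p0) → 35.2258
  f5: (p4, p5, p0) → 65.6560
  f6: (p4, p8, p5) → 23.1265
  f7: (p4, p11, p13) → 48.4530
  f8: (p4, p8, p10) → 41.5116
  f9: (p4, p11, p10) → 14.3482
  f10: (p9, p14, p10) → 13.5988
  f11: (p9, p12, p14) → 61.2575
  f12: (p9, p12, p5) → 46.7247
  f13: (p9, p8, p10) → 13.2142
  f14: (p9, p8, p5) → 95.5087
  f15: (p7, p12, p14) → 30.3638
  f16: (p7, p12, p5) → 31.4190
  f17: (p7, p14, p0) → 83.0932
  f18: (p7, p5, p0) → 94.1491
Σ area = 869.084

Check V−E+F: 11 − 27 + 18 = 2.


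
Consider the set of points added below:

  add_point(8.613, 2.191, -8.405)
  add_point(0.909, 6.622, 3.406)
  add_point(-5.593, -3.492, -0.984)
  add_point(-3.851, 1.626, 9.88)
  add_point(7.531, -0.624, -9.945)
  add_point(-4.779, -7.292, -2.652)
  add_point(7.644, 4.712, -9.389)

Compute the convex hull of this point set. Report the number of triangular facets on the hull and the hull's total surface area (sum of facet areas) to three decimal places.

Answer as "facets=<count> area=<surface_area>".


facets=10 area=477.403

7 of the 7 inputs are extreme points: [0, 1, 2, 3, 4, 5, 6].

Area of each hull facet:
  f1: (p3, p1, p2) → 54.4370
  f2: (p3, p1, p0) → 53.1045
  f3: (p5, p3, p2) → 18.2119
  f4: (p6, p1, p2) → 91.9887
  f5: (p6, p1, p0) → 20.9528
  f6: (p6, p5, p2) → 37.2835
  f7: (p4, p3, p0) → 36.9039
  f8: (p4, p5, p3) → 121.1889
  f9: (p4, p6, p0) → 4.3069
  f10: (p4, p6, p5) → 39.0249
Σ area = 477.403

Euler: V−E+F = 7−15+10 = 2.


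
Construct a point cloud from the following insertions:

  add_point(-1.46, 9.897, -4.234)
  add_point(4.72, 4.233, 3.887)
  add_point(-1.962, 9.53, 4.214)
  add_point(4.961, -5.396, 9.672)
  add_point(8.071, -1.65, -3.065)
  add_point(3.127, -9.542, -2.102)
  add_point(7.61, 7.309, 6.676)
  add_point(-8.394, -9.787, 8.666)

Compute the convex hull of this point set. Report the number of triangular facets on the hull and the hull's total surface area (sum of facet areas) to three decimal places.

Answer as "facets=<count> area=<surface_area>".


facets=10 area=846.224

Hull vertices (7/8): indices [0, 2, 3, 4, 5, 6, 7].

Facet areas (half cross-product norm):
  f1: (p2, p0, p7) → 84.9542
  f2: (p5, p0, p7) → 157.8977
  f3: (p5, p0, p4) → 66.5817
  f4: (p5, p3, p7) → 84.6257
  f5: (p5, p3, p4) → 57.0650
  f6: (p6, p3, p7) → 82.8730
  f7: (p6, p2, p7) → 105.4885
  f8: (p6, p3, p4) → 77.7054
  f9: (p6, p0, p4) → 86.9592
  f10: (p6, p2, p0) → 42.0738
Σ area = 846.224

Euler: V−E+F = 7−15+10 = 2.


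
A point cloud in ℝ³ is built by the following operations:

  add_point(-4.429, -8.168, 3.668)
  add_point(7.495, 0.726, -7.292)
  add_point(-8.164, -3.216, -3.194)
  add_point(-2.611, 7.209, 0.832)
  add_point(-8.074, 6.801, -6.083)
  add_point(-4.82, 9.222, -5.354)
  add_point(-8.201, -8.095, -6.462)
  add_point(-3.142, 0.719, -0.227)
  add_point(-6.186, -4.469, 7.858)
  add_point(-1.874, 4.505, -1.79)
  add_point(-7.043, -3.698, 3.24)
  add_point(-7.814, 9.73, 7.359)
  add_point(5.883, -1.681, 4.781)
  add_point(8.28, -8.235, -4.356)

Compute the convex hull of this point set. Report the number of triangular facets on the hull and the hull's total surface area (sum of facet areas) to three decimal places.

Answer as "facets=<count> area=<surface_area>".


Points on the hull: [0, 1, 2, 3, 4, 5, 6, 8, 11, 12, 13] (11 of 14).

Triangle areas on the boundary:
  f1: (p8, p11, p6) → 104.6075
  f2: (p0, p13, p6) → 79.5076
  f3: (p0, p8, p6) → 26.2076
  f4: (p12, p8, p11) → 90.6284
  f5: (p12, p0, p13) → 68.9208
  f6: (p12, p0, p8) → 35.4471
  f7: (p4, p5, p11) → 26.9283
  f8: (p1, p12, p13) → 51.7055
  f9: (p1, p4, p5) → 29.7387
  f10: (p1, p13, p6) → 77.9483
  f11: (p1, p4, p6) → 116.6477
  f12: (p2, p11, p6) → 4.6465
  f13: (p2, p4, p6) → 23.4164
  f14: (p2, p4, p11) → 71.5715
  f15: (p3, p12, p11) → 52.4701
  f16: (p3, p1, p12) → 75.2347
  f17: (p3, p5, p11) → 27.4846
  f18: (p3, p1, p5) → 49.2387
Σ area = 1012.350

Euler: V−E+F = 11−27+18 = 2.

facets=18 area=1012.350


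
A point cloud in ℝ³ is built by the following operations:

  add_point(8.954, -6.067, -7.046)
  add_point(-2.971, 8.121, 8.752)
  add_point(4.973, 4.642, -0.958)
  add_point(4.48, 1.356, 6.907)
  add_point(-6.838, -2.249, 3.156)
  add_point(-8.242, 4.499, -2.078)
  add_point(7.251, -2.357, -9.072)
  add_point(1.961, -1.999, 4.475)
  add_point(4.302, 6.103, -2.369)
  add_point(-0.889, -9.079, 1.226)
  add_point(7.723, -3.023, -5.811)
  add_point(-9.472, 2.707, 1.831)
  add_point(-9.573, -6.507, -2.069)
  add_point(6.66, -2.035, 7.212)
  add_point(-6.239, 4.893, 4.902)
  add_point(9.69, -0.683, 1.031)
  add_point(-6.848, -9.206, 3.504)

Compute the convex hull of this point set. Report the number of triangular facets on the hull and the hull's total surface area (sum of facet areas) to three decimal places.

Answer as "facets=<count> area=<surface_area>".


facets=20 area=930.033

Extreme-point indices: [0, 1, 3, 5, 6, 8, 9, 11, 12, 13, 15, 16] — 12 of 17 on the boundary.

Triangle areas on the boundary:
  f1: (p5, p6, p12) → 97.8390
  f2: (p11, p5, p12) → 22.3655
  f3: (p11, p5, p1) → 23.9921
  f4: (p11, p16, p12) → 33.8160
  f5: (p11, p16, p1) → 64.8593
  f6: (p8, p5, p1) → 71.7317
  f7: (p8, p5, p6) → 69.6224
  f8: (p8, p1, p15) → 62.0969
  f9: (p8, p6, p15) → 45.5415
  f10: (p13, p16, p1) → 107.7517
  f11: (p3, p1, p15) → 26.7624
  f12: (p3, p13, p15) → 14.1805
  f13: (p3, p13, p1) → 7.4075
  f14: (p0, p6, p12) → 42.5851
  f15: (p0, p6, p15) → 22.1510
  f16: (p0, p13, p15) → 27.5249
  f17: (p9, p13, p16) → 34.4955
  f18: (p9, p0, p13) → 75.3694
  f19: (p9, p16, p12) → 21.5246
  f20: (p9, p0, p12) → 58.4162
Σ area = 930.033

Euler characteristic 12−30+20 = 2 ✓


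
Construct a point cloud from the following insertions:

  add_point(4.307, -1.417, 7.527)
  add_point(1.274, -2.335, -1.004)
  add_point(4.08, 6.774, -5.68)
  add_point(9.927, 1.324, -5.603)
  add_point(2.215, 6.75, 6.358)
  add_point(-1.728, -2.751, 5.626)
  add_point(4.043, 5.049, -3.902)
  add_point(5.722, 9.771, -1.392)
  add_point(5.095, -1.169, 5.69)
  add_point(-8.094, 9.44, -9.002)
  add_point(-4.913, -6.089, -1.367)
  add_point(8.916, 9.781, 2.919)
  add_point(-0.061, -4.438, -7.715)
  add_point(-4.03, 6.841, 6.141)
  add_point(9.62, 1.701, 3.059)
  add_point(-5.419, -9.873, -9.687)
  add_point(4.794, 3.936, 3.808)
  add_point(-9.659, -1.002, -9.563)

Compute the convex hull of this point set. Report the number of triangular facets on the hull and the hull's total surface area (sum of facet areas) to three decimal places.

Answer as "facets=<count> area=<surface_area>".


facets=24 area=1072.656

14 of the 18 inputs are extreme points: [0, 2, 3, 4, 5, 7, 8, 9, 10, 11, 13, 14, 15, 17].

Triangle areas on the boundary:
  f1: (p9, p15, p17) → 29.1652
  f2: (p9, p15, p3) → 167.3472
  f3: (p5, p0, p15) → 46.8736
  f4: (p8, p0, p15) → 18.6959
  f5: (p7, p11, p3) → 27.6148
  f6: (p7, p9, p11) → 17.6461
  f7: (p10, p15, p17) → 41.9788
  f8: (p10, p5, p15) → 12.6125
  f9: (p13, p9, p11) → 108.5393
  f10: (p13, p5, p0) → 31.9369
  f11: (p13, p9, p17) → 83.7967
  f12: (p13, p10, p17) → 80.5106
  f13: (p13, p10, p5) → 38.8850
  f14: (p14, p11, p0) → 28.8240
  f15: (p14, p8, p0) → 3.9232
  f16: (p14, p11, p3) → 35.1727
  f17: (p14, p15, p3) → 82.4621
  f18: (p14, p8, p15) → 59.2334
  f19: (p2, p9, p3) → 28.4550
  f20: (p2, p7, p3) → 21.6797
  f21: (p2, p7, p9) → 32.8350
  f22: (p4, p11, p0) → 33.7546
  f23: (p4, p13, p0) → 25.6494
  f24: (p4, p13, p11) → 15.0639
Σ area = 1072.656

Euler: V−E+F = 14−36+24 = 2.


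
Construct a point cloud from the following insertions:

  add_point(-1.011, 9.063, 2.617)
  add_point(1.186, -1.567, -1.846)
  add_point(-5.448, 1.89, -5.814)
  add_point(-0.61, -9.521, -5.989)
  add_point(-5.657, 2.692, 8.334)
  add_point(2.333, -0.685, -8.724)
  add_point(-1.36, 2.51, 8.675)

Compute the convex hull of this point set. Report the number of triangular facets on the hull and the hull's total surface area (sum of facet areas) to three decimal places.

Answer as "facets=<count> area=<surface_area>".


Points on the hull: [0, 1, 2, 3, 4, 5, 6] (7 of 7).

Triangle areas on the boundary:
  f1: (p6, p3, p4) → 40.9483
  f2: (p0, p6, p4) → 19.2457
  f3: (p2, p3, p4) → 87.6083
  f4: (p2, p3, p5) → 42.0151
  f5: (p2, p0, p4) → 57.3647
  f6: (p2, p0, p5) → 51.6866
  f7: (p1, p3, p5) → 30.6411
  f8: (p1, p6, p3) → 39.0145
  f9: (p1, p0, p5) → 39.4846
  f10: (p1, p0, p6) → 48.0492
Σ area = 456.058

Euler: V−E+F = 7−15+10 = 2.

facets=10 area=456.058


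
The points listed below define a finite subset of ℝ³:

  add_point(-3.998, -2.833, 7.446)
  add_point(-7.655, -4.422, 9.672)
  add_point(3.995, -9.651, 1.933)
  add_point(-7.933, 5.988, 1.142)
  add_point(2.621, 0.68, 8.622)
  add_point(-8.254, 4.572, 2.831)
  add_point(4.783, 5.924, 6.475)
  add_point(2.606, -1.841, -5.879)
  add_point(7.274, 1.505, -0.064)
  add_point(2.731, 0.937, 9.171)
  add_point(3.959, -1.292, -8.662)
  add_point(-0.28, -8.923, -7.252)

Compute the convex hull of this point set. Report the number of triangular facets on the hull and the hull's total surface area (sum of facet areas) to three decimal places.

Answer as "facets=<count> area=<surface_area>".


9 of the 12 inputs are extreme points: [1, 2, 3, 5, 6, 8, 9, 10, 11].

Per-facet area ½‖(b−a)×(c−a)‖:
  f1: (p10, p2, p8) → 55.4270
  f2: (p9, p2, p8) → 57.4783
  f3: (p11, p10, p2) → 44.9072
  f4: (p11, p3, p5) → 20.7545
  f5: (p11, p3, p10) → 75.2355
  f6: (p1, p9, p2) → 72.6789
  f7: (p1, p11, p5) → 101.5032
  f8: (p1, p11, p2) → 75.3279
  f9: (p6, p9, p8) → 24.9455
  f10: (p6, p10, p8) → 26.0417
  f11: (p6, p3, p10) → 106.4927
  f12: (p6, p3, p5) → 15.1500
  f13: (p6, p1, p5) → 76.2804
  f14: (p6, p1, p9) → 25.1735
Σ area = 777.396

Euler: V−E+F = 9−21+14 = 2.

facets=14 area=777.396


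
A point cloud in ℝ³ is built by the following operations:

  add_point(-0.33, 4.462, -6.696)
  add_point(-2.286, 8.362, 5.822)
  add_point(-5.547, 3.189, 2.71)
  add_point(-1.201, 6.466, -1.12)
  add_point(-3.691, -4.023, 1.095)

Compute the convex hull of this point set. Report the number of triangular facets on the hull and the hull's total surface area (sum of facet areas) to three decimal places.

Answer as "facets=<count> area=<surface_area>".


Extreme-point indices: [0, 1, 2, 3, 4] — 5 of 5 on the boundary.

Triangle areas on the boundary:
  f1: (p4, p0, p2) → 40.5138
  f2: (p1, p4, p2) → 18.8238
  f3: (p1, p4, p0) → 71.1723
  f4: (p3, p0, p2) → 17.6331
  f5: (p3, p1, p2) → 20.7155
  f6: (p3, p1, p0) → 1.6902
Σ area = 170.549

Check V−E+F: 5 − 9 + 6 = 2.

facets=6 area=170.549


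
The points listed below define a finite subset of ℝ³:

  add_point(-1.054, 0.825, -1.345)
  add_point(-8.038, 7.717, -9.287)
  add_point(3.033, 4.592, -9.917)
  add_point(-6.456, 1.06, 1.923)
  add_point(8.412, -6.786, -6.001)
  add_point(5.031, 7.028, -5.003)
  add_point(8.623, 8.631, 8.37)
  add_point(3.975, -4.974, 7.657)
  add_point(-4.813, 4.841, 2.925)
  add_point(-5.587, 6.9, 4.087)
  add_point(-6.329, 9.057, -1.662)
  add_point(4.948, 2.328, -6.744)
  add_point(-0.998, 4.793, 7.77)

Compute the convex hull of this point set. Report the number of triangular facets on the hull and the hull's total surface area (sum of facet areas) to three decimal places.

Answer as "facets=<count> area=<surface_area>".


facets=16 area=930.583

Extreme-point indices: [1, 2, 3, 4, 5, 6, 7, 9, 10, 12] — 10 of 13 on the boundary.

Facet areas (half cross-product norm):
  f1: (p2, p4, p1) → 60.1594
  f2: (p7, p4, p6) → 103.9506
  f3: (p5, p2, p1) → 33.1374
  f4: (p5, p4, p6) → 98.6776
  f5: (p5, p2, p4) → 38.4524
  f6: (p10, p9, p1) → 12.4753
  f7: (p10, p9, p6) → 43.4534
  f8: (p10, p5, p1) → 47.4209
  f9: (p10, p5, p6) → 83.6565
  f10: (p3, p9, p1) → 40.7590
  f11: (p3, p4, p1) → 121.8664
  f12: (p3, p7, p4) → 96.0045
  f13: (p12, p7, p6) → 56.6290
  f14: (p12, p9, p6) → 26.1743
  f15: (p12, p3, p7) → 48.1162
  f16: (p12, p3, p9) → 19.6505
Σ area = 930.583

Check V−E+F: 10 − 24 + 16 = 2.


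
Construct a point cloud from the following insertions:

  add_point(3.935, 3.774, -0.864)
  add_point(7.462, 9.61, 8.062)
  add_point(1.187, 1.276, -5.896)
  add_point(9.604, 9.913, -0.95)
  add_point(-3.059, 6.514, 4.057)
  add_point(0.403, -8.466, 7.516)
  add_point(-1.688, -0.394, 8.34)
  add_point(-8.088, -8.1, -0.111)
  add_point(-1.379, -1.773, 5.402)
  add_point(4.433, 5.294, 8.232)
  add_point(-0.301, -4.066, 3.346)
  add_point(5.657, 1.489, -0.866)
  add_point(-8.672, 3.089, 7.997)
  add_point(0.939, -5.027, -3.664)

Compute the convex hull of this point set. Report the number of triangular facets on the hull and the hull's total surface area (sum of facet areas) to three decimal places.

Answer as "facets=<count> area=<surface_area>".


Extreme-point indices: [1, 2, 3, 4, 5, 6, 7, 9, 11, 12, 13] — 11 of 14 on the boundary.

Area of each hull facet:
  f1: (p7, p5, p12) → 74.4249
  f2: (p7, p2, p12) → 96.0536
  f3: (p1, p5, p3) → 89.6184
  f4: (p4, p2, p12) → 40.1800
  f5: (p4, p2, p3) → 72.6412
  f6: (p4, p1, p12) → 35.7319
  f7: (p4, p1, p3) → 53.7351
  f8: (p11, p5, p3) → 38.5959
  f9: (p13, p7, p5) → 52.8173
  f10: (p13, p7, p2) → 30.6746
  f11: (p13, p11, p5) → 49.7653
  f12: (p13, p2, p3) → 37.2084
  f13: (p13, p11, p3) → 15.0770
  f14: (p6, p5, p12) → 24.9183
  f15: (p9, p1, p5) → 12.5241
  f16: (p9, p6, p5) → 30.8710
  f17: (p9, p1, p12) → 24.9940
  f18: (p9, p6, p12) → 30.5657
Σ area = 810.397

Check V−E+F: 11 − 27 + 18 = 2.

facets=18 area=810.397


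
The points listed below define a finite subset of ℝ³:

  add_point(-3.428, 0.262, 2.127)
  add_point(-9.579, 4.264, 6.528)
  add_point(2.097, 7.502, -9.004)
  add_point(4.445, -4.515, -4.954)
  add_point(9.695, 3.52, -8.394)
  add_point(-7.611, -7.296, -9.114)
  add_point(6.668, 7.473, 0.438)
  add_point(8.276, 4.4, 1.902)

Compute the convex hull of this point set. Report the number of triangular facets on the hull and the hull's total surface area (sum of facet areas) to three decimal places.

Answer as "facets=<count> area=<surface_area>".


facets=12 area=753.849

Extreme-point indices: [0, 1, 2, 3, 4, 5, 6, 7] — 8 of 8 on the boundary.

Facet areas (half cross-product norm):
  f1: (p2, p5, p1) → 154.9963
  f2: (p2, p5, p4) → 75.7370
  f3: (p3, p5, p4) → 56.1808
  f4: (p7, p3, p4) → 50.0716
  f5: (p0, p7, p1) → 45.0110
  f6: (p0, p7, p3) → 61.9089
  f7: (p0, p5, p1) → 54.3160
  f8: (p0, p3, p5) → 71.1872
  f9: (p6, p2, p4) → 40.2802
  f10: (p6, p7, p4) → 18.9745
  f11: (p6, p2, p1) → 92.1752
  f12: (p6, p7, p1) → 33.0097
Σ area = 753.849

Euler characteristic 8−18+12 = 2 ✓


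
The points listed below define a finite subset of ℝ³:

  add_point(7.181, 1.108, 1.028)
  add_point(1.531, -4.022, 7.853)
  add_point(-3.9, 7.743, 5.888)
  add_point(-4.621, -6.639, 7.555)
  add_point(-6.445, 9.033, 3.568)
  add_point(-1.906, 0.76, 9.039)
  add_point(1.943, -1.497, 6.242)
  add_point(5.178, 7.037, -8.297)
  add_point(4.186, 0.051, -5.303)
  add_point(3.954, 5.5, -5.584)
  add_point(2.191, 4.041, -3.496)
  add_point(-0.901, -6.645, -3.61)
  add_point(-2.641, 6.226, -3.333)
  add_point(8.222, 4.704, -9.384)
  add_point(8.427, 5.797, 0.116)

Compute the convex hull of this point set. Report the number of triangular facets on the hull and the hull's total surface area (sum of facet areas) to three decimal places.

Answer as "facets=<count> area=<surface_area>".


facets=18 area=735.158

Hull vertices (11/15): indices [0, 1, 2, 3, 4, 5, 7, 11, 12, 13, 14].

Facet areas (half cross-product norm):
  f1: (p7, p14, p4) → 70.0755
  f2: (p2, p14, p4) → 23.1129
  f3: (p2, p5, p4) → 9.8719
  f4: (p2, p5, p14) → 53.4987
  f5: (p3, p11, p4) → 93.8909
  f6: (p3, p5, p4) → 38.6984
  f7: (p12, p11, p4) → 49.5347
  f8: (p12, p7, p4) → 23.6559
  f9: (p12, p7, p11) → 60.3467
  f10: (p13, p7, p14) → 18.0530
  f11: (p13, p7, p11) → 30.9907
  f12: (p1, p5, p14) → 42.3008
  f13: (p1, p3, p5) → 19.6701
  f14: (p1, p3, p11) → 38.1463
  f15: (p0, p13, p14) → 23.5523
  f16: (p0, p1, p14) → 17.0431
  f17: (p0, p13, p11) → 66.7926
  f18: (p0, p1, p11) → 55.9233
Σ area = 735.158

Euler characteristic 11−27+18 = 2 ✓


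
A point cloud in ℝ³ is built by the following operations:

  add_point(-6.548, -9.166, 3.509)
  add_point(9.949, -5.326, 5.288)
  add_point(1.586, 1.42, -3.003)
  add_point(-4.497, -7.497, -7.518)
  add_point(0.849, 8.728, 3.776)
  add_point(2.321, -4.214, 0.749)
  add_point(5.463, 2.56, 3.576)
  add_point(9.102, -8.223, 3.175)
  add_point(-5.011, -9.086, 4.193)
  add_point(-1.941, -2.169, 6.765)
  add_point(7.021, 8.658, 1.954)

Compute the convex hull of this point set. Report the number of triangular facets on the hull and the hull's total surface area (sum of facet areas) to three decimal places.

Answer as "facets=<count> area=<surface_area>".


facets=14 area=673.800

Extreme-point indices: [0, 1, 2, 3, 4, 7, 8, 9, 10] — 9 of 11 on the boundary.

Triangle areas on the boundary:
  f1: (p3, p4, p0) → 107.7567
  f2: (p10, p4, p1) → 46.7614
  f3: (p9, p4, p0) → 34.0735
  f4: (p9, p4, p1) → 72.0870
  f5: (p7, p3, p0) → 86.9297
  f6: (p7, p10, p1) → 22.1453
  f7: (p2, p3, p4) → 36.5490
  f8: (p2, p10, p4) → 30.9625
  f9: (p2, p7, p3) → 79.8995
  f10: (p2, p7, p10) → 70.6777
  f11: (p8, p9, p0) → 5.7398
  f12: (p8, p9, p1) → 49.2178
  f13: (p8, p7, p0) → 5.6199
  f14: (p8, p7, p1) → 25.3801
Σ area = 673.800

Euler: V−E+F = 9−21+14 = 2.
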